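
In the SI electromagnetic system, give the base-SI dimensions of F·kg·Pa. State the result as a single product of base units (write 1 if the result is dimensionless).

kg·m⁻³·s²·A²

F = C/V (capacitance = charge per voltage),
    = A·s/(kg·m²·s⁻³·A⁻¹) (substituting C and V),
    = kg⁻¹·m⁻²·s⁴·A².
Pa = N/m² (pressure = force per area),
    = kg·m⁻¹·s⁻².
Combining: F·kg·Pa = (kg⁻¹·m⁻²·s⁴·A²) · kg · (kg·m⁻¹·s⁻²) = kg·m⁻³·s²·A².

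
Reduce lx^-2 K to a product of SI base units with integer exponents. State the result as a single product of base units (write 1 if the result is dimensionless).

m⁴·K·cd⁻²

lx = lm/m² (illuminance = luminous flux per area),
    = m⁻²·cd.
So lx⁻² = m⁴·cd⁻².
Combining: lx⁻²·K = (m⁴·cd⁻²) · K = m⁴·K·cd⁻².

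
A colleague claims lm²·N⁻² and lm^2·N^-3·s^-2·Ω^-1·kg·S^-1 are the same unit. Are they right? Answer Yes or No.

No

Left side:
  lm = cd.
  So lm² = cd².
  N = kg·m·s⁻².
  So N⁻² = kg⁻²·m⁻²·s⁴.
  Combining: lm²·N⁻² = cd² · (kg⁻²·m⁻²·s⁴) = kg⁻²·m⁻²·s⁴·cd².
Right side:
  lm = cd.
  So lm² = cd².
  N = kg·m·s⁻².
  So N⁻³ = kg⁻³·m⁻³·s⁶.
  Ω = kg·m²·s⁻³·A⁻².
  So Ω⁻¹ = kg⁻¹·m⁻²·s³·A².
  S = kg⁻¹·m⁻²·s³·A².
  So S⁻¹ = kg·m²·s⁻³·A⁻².
  Combining: lm²·N⁻³·s⁻²·Ω⁻¹·kg·S⁻¹ = cd² · (kg⁻³·m⁻³·s⁶) · s⁻² · (kg⁻¹·m⁻²·s³·A²) · kg · (kg·m²·s⁻³·A⁻²) = kg⁻²·m⁻³·s⁴·cd².
Left is kg⁻²·m⁻²·s⁴·cd²; right is kg⁻²·m⁻³·s⁴·cd² — different.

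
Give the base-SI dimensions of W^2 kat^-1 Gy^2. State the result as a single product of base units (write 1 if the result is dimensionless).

W = J/s (power = energy per time),
    = kg·m²·s⁻³.
So W² = kg²·m⁴·s⁻⁶.
kat = mol/s = s⁻¹·mol (catalytic activity).
So kat⁻¹ = s·mol⁻¹.
Gy = J/kg (absorbed dose = energy per mass),
    = m²·s⁻².
So Gy² = m⁴·s⁻⁴.
Combining: W²·kat⁻¹·Gy² = (kg²·m⁴·s⁻⁶) · (s·mol⁻¹) · (m⁴·s⁻⁴) = kg²·m⁸·s⁻⁹·mol⁻¹.

kg²·m⁸·s⁻⁹·mol⁻¹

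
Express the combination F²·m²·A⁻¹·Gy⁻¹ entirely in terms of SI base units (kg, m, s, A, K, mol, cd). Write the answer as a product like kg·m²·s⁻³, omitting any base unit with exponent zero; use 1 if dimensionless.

F = C/V (capacitance = charge per voltage),
    = A·s/(kg·m²·s⁻³·A⁻¹) (substituting C and V),
    = kg⁻¹·m⁻²·s⁴·A².
So F² = kg⁻²·m⁻⁴·s⁸·A⁴.
Gy = J/kg (absorbed dose = energy per mass),
    = m²·s⁻².
So Gy⁻¹ = m⁻²·s².
Combining: F²·m²·A⁻¹·Gy⁻¹ = (kg⁻²·m⁻⁴·s⁸·A⁴) · m² · A⁻¹ · (m⁻²·s²) = kg⁻²·m⁻⁴·s¹⁰·A³.

kg⁻²·m⁻⁴·s¹⁰·A³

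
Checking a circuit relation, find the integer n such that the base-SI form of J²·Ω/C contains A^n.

J = N·m (work = force × distance),
    = kg·m²·s⁻².
So J² = kg²·m⁴·s⁻⁴.
Ω = V/A (resistance = voltage per current),
    = kg·m²·s⁻³·A⁻².
C = A·s = s·A (charge = current × time).
So C⁻¹ = s⁻¹·A⁻¹.
Combining: J²·Ω·C⁻¹ = (kg²·m⁴·s⁻⁴) · (kg·m²·s⁻³·A⁻²) · (s⁻¹·A⁻¹) = kg³·m⁶·s⁻⁸·A⁻³.
The exponent of A is -3.

-3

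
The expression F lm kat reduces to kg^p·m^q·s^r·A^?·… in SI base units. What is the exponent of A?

2

F = kg⁻¹·m⁻²·s⁴·A².
lm = cd.
kat = s⁻¹·mol.
Combining: F·lm·kat = (kg⁻¹·m⁻²·s⁴·A²) · cd · (s⁻¹·mol) = kg⁻¹·m⁻²·s³·A²·mol·cd.
The exponent of A is 2.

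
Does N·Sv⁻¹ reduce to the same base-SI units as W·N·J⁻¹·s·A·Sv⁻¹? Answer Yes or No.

No

Left side:
  N = kg·m/s² = kg·m·s⁻² (force = mass × acceleration).
  Sv = J/kg (equivalent dose = energy per mass),
      = m²·s⁻².
  So Sv⁻¹ = m⁻²·s².
  Combining: N·Sv⁻¹ = (kg·m·s⁻²) · (m⁻²·s²) = kg·m⁻¹.
Right side:
  W = J/s (power = energy per time),
      = kg·m²·s⁻³.
  N = kg·m/s² = kg·m·s⁻² (force = mass × acceleration).
  J = N·m (work = force × distance),
      = kg·m²·s⁻².
  So J⁻¹ = kg⁻¹·m⁻²·s².
  Sv = J/kg (equivalent dose = energy per mass),
      = m²·s⁻².
  So Sv⁻¹ = m⁻²·s².
  Combining: W·N·J⁻¹·s·A·Sv⁻¹ = (kg·m²·s⁻³) · (kg·m·s⁻²) · (kg⁻¹·m⁻²·s²) · s · A · (m⁻²·s²) = kg·m⁻¹·A.
Left is kg·m⁻¹; right is kg·m⁻¹·A — different.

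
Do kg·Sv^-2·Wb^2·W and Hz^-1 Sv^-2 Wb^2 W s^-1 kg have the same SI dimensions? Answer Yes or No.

Yes

Left side:
  Sv = J/kg (equivalent dose = energy per mass),
      = m²·s⁻².
  So Sv⁻² = m⁻⁴·s⁴.
  Wb = V·s (flux: a volt is a weber per second),
      = kg·m²·s⁻²·A⁻¹.
  So Wb² = kg²·m⁴·s⁻⁴·A⁻².
  W = J/s (power = energy per time),
      = kg·m²·s⁻³.
  Combining: kg·Sv⁻²·Wb²·W = kg · (m⁻⁴·s⁴) · (kg²·m⁴·s⁻⁴·A⁻²) · (kg·m²·s⁻³) = kg⁴·m²·s⁻³·A⁻².
Right side:
  Hz = 1/s = s⁻¹ (frequency is cycles per second).
  So Hz⁻¹ = s.
  Sv = J/kg (equivalent dose = energy per mass),
      = m²·s⁻².
  So Sv⁻² = m⁻⁴·s⁴.
  Wb = V·s (flux: a volt is a weber per second),
      = kg·m²·s⁻²·A⁻¹.
  So Wb² = kg²·m⁴·s⁻⁴·A⁻².
  W = J/s (power = energy per time),
      = kg·m²·s⁻³.
  Combining: Hz⁻¹·Sv⁻²·Wb²·W·s⁻¹·kg = s · (m⁻⁴·s⁴) · (kg²·m⁴·s⁻⁴·A⁻²) · (kg·m²·s⁻³) · s⁻¹ · kg = kg⁴·m²·s⁻³·A⁻².
Both reduce to kg⁴·m²·s⁻³·A⁻².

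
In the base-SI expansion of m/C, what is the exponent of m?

1

C = A·s = s·A (charge = current × time).
So C⁻¹ = s⁻¹·A⁻¹.
Combining: m·C⁻¹ = m · (s⁻¹·A⁻¹) = m·s⁻¹·A⁻¹.
The exponent of m is 1.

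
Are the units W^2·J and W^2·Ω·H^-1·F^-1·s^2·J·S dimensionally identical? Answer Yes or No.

Yes

Left side:
  W = kg·m²·s⁻³.
  So W² = kg²·m⁴·s⁻⁶.
  J = kg·m²·s⁻².
  Combining: W²·J = (kg²·m⁴·s⁻⁶) · (kg·m²·s⁻²) = kg³·m⁶·s⁻⁸.
Right side:
  W = J/s (power = energy per time),
      = kg·m²·s⁻³.
  So W² = kg²·m⁴·s⁻⁶.
  Ω = V/A (resistance = voltage per current),
      = kg·m²·s⁻³·A⁻².
  H = Wb/A (inductance = flux per current),
      = kg·m²·s⁻²·A⁻².
  So H⁻¹ = kg⁻¹·m⁻²·s²·A².
  F = C/V (capacitance = charge per voltage),
      = A·s/(kg·m²·s⁻³·A⁻¹) (substituting C and V),
      = kg⁻¹·m⁻²·s⁴·A².
  So F⁻¹ = kg·m²·s⁻⁴·A⁻².
  J = N·m (work = force × distance),
      = kg·m²·s⁻².
  S = 1/Ω (conductance is reciprocal resistance),
      = kg⁻¹·m⁻²·s³·A².
  Combining: W²·Ω·H⁻¹·F⁻¹·s²·J·S = (kg²·m⁴·s⁻⁶) · (kg·m²·s⁻³·A⁻²) · (kg⁻¹·m⁻²·s²·A²) · (kg·m²·s⁻⁴·A⁻²) · s² · (kg·m²·s⁻²) · (kg⁻¹·m⁻²·s³·A²) = kg³·m⁶·s⁻⁸.
Both reduce to kg³·m⁶·s⁻⁸.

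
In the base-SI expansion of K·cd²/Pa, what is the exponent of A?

Pa = N/m² (pressure = force per area),
    = kg·m⁻¹·s⁻².
So Pa⁻¹ = kg⁻¹·m·s².
Combining: K·Pa⁻¹·cd² = K · (kg⁻¹·m·s²) · cd² = kg⁻¹·m·s²·K·cd².
The exponent of A is 0.

0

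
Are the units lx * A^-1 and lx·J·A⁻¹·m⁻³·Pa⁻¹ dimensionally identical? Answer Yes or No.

Left side:
  lx = lm/m² (illuminance = luminous flux per area),
      = m⁻²·cd.
  Combining: lx·A⁻¹ = (m⁻²·cd) · A⁻¹ = m⁻²·A⁻¹·cd.
Right side:
  lx = lm/m² (illuminance = luminous flux per area),
      = m⁻²·cd.
  J = N·m (work = force × distance),
      = kg·m²·s⁻².
  Pa = N/m² (pressure = force per area),
      = kg·m⁻¹·s⁻².
  So Pa⁻¹ = kg⁻¹·m·s².
  Combining: lx·J·A⁻¹·m⁻³·Pa⁻¹ = (m⁻²·cd) · (kg·m²·s⁻²) · A⁻¹ · m⁻³ · (kg⁻¹·m·s²) = m⁻²·A⁻¹·cd.
Both reduce to m⁻²·A⁻¹·cd.

Yes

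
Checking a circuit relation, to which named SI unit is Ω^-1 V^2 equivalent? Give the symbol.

Ω = V/A (resistance = voltage per current),
    = kg·m²·s⁻³·A⁻².
So Ω⁻¹ = kg⁻¹·m⁻²·s³·A².
V = W/A (potential = power per current),
    = kg·m²·s⁻³·A⁻¹.
So V² = kg²·m⁴·s⁻⁶·A⁻².
Combining: Ω⁻¹·V² = (kg⁻¹·m⁻²·s³·A²) · (kg²·m⁴·s⁻⁶·A⁻²) = kg·m²·s⁻³.
kg·m²·s⁻³ is the base-SI form of the watt.

W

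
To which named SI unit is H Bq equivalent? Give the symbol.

Ω

H = Wb/A (inductance = flux per current),
    = kg·m²·s⁻²·A⁻².
Bq = 1/s = s⁻¹ (activity is decays per second).
Combining: H·Bq = (kg·m²·s⁻²·A⁻²) · s⁻¹ = kg·m²·s⁻³·A⁻².
kg·m²·s⁻³·A⁻² is the base-SI form of the ohm.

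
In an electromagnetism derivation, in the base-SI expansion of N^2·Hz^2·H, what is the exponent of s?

N = kg·m·s⁻².
So N² = kg²·m²·s⁻⁴.
Hz = s⁻¹.
So Hz² = s⁻².
H = kg·m²·s⁻²·A⁻².
Combining: N²·Hz²·H = (kg²·m²·s⁻⁴) · s⁻² · (kg·m²·s⁻²·A⁻²) = kg³·m⁴·s⁻⁸·A⁻².
The exponent of s is -8.

-8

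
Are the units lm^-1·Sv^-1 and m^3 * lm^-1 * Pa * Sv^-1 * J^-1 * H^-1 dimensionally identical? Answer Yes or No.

No

Left side:
  lm = cd·sr = cd (luminous flux; sr is dimensionless).
  So lm⁻¹ = cd⁻¹.
  Sv = J/kg (equivalent dose = energy per mass),
      = m²·s⁻².
  So Sv⁻¹ = m⁻²·s².
  Combining: lm⁻¹·Sv⁻¹ = cd⁻¹ · (m⁻²·s²) = m⁻²·s²·cd⁻¹.
Right side:
  lm = cd.
  So lm⁻¹ = cd⁻¹.
  Pa = kg·m⁻¹·s⁻².
  Sv = m²·s⁻².
  So Sv⁻¹ = m⁻²·s².
  J = kg·m²·s⁻².
  So J⁻¹ = kg⁻¹·m⁻²·s².
  H = kg·m²·s⁻²·A⁻².
  So H⁻¹ = kg⁻¹·m⁻²·s²·A².
  Combining: m³·lm⁻¹·Pa·Sv⁻¹·J⁻¹·H⁻¹ = m³ · cd⁻¹ · (kg·m⁻¹·s⁻²) · (m⁻²·s²) · (kg⁻¹·m⁻²·s²) · (kg⁻¹·m⁻²·s²·A²) = kg⁻¹·m⁻⁴·s⁴·A²·cd⁻¹.
Left is m⁻²·s²·cd⁻¹; right is kg⁻¹·m⁻⁴·s⁴·A²·cd⁻¹ — different.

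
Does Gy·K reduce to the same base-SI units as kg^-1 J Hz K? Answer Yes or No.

Left side:
  Gy = J/kg (absorbed dose = energy per mass),
      = m²·s⁻².
  Combining: Gy·K = (m²·s⁻²) · K = m²·s⁻²·K.
Right side:
  J = N·m (work = force × distance),
      = kg·m²·s⁻².
  Hz = 1/s = s⁻¹ (frequency is cycles per second).
  Combining: kg⁻¹·J·Hz·K = kg⁻¹ · (kg·m²·s⁻²) · s⁻¹ · K = m²·s⁻³·K.
Left is m²·s⁻²·K; right is m²·s⁻³·K — different.

No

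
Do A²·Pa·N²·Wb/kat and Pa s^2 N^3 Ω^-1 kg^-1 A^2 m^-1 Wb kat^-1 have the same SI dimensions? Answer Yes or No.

No

Left side:
  kat = mol/s = s⁻¹·mol (catalytic activity).
  So kat⁻¹ = s·mol⁻¹.
  Pa = N/m² (pressure = force per area),
      = kg·m⁻¹·s⁻².
  N = kg·m/s² = kg·m·s⁻² (force = mass × acceleration).
  So N² = kg²·m²·s⁻⁴.
  Wb = V·s (flux: a volt is a weber per second),
      = kg·m²·s⁻²·A⁻¹.
  Combining: A²·kat⁻¹·Pa·N²·Wb = A² · (s·mol⁻¹) · (kg·m⁻¹·s⁻²) · (kg²·m²·s⁻⁴) · (kg·m²·s⁻²·A⁻¹) = kg⁴·m³·s⁻⁷·A·mol⁻¹.
Right side:
  Pa = N/m² (pressure = force per area),
      = kg·m⁻¹·s⁻².
  N = kg·m/s² = kg·m·s⁻² (force = mass × acceleration).
  So N³ = kg³·m³·s⁻⁶.
  Ω = V/A (resistance = voltage per current),
      = kg·m²·s⁻³·A⁻².
  So Ω⁻¹ = kg⁻¹·m⁻²·s³·A².
  Wb = V·s (flux: a volt is a weber per second),
      = kg·m²·s⁻²·A⁻¹.
  kat = mol/s = s⁻¹·mol (catalytic activity).
  So kat⁻¹ = s·mol⁻¹.
  Combining: Pa·s²·N³·Ω⁻¹·kg⁻¹·A²·m⁻¹·Wb·kat⁻¹ = (kg·m⁻¹·s⁻²) · s² · (kg³·m³·s⁻⁶) · (kg⁻¹·m⁻²·s³·A²) · kg⁻¹ · A² · m⁻¹ · (kg·m²·s⁻²·A⁻¹) · (s·mol⁻¹) = kg³·m·s⁻⁴·A³·mol⁻¹.
Left is kg⁴·m³·s⁻⁷·A·mol⁻¹; right is kg³·m·s⁻⁴·A³·mol⁻¹ — different.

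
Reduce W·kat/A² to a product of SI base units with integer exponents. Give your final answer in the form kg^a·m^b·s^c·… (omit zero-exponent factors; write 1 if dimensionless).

W = J/s (power = energy per time),
    = kg·m²·s⁻³.
kat = mol/s = s⁻¹·mol (catalytic activity).
Combining: W·A⁻²·kat = (kg·m²·s⁻³) · A⁻² · (s⁻¹·mol) = kg·m²·s⁻⁴·A⁻²·mol.

kg·m²·s⁻⁴·A⁻²·mol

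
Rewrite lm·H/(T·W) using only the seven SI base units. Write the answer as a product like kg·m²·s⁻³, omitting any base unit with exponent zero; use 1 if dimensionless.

kg⁻¹·s³·A⁻¹·cd

lm = cd·sr = cd (luminous flux; sr is dimensionless).
H = Wb/A (inductance = flux per current),
    = kg·m²·s⁻²·A⁻².
T = Wb/m² (flux density = flux per area),
    = kg·s⁻²·A⁻¹.
So T⁻¹ = kg⁻¹·s²·A.
W = J/s (power = energy per time),
    = kg·m²·s⁻³.
So W⁻¹ = kg⁻¹·m⁻²·s³.
Combining: lm·H·T⁻¹·W⁻¹ = cd · (kg·m²·s⁻²·A⁻²) · (kg⁻¹·s²·A) · (kg⁻¹·m⁻²·s³) = kg⁻¹·s³·A⁻¹·cd.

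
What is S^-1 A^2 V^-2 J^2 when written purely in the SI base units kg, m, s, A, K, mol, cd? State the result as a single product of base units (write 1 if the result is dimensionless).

kg·m²·s⁻¹·A²

S = kg⁻¹·m⁻²·s³·A².
So S⁻¹ = kg·m²·s⁻³·A⁻².
V = kg·m²·s⁻³·A⁻¹.
So V⁻² = kg⁻²·m⁻⁴·s⁶·A².
J = kg·m²·s⁻².
So J² = kg²·m⁴·s⁻⁴.
Combining: S⁻¹·A²·V⁻²·J² = (kg·m²·s⁻³·A⁻²) · A² · (kg⁻²·m⁻⁴·s⁶·A²) · (kg²·m⁴·s⁻⁴) = kg·m²·s⁻¹·A².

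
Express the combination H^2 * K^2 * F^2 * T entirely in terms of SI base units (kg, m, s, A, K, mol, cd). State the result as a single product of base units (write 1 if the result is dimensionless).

kg·s²·A⁻¹·K²

H = kg·m²·s⁻²·A⁻².
So H² = kg²·m⁴·s⁻⁴·A⁻⁴.
F = kg⁻¹·m⁻²·s⁴·A².
So F² = kg⁻²·m⁻⁴·s⁸·A⁴.
T = kg·s⁻²·A⁻¹.
Combining: H²·K²·F²·T = (kg²·m⁴·s⁻⁴·A⁻⁴) · K² · (kg⁻²·m⁻⁴·s⁸·A⁴) · (kg·s⁻²·A⁻¹) = kg·s²·A⁻¹·K².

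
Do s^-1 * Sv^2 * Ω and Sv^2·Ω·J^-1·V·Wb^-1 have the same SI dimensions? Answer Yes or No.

No

Left side:
  Sv = m²·s⁻².
  So Sv² = m⁴·s⁻⁴.
  Ω = kg·m²·s⁻³·A⁻².
  Combining: s⁻¹·Sv²·Ω = s⁻¹ · (m⁴·s⁻⁴) · (kg·m²·s⁻³·A⁻²) = kg·m⁶·s⁻⁸·A⁻².
Right side:
  Sv = J/kg (equivalent dose = energy per mass),
      = m²·s⁻².
  So Sv² = m⁴·s⁻⁴.
  Ω = V/A (resistance = voltage per current),
      = kg·m²·s⁻³·A⁻².
  J = N·m (work = force × distance),
      = kg·m²·s⁻².
  So J⁻¹ = kg⁻¹·m⁻²·s².
  V = W/A (potential = power per current),
      = kg·m²·s⁻³·A⁻¹.
  Wb = V·s (flux: a volt is a weber per second),
      = kg·m²·s⁻²·A⁻¹.
  So Wb⁻¹ = kg⁻¹·m⁻²·s²·A.
  Combining: Sv²·Ω·J⁻¹·V·Wb⁻¹ = (m⁴·s⁻⁴) · (kg·m²·s⁻³·A⁻²) · (kg⁻¹·m⁻²·s²) · (kg·m²·s⁻³·A⁻¹) · (kg⁻¹·m⁻²·s²·A) = m⁴·s⁻⁶·A⁻².
Left is kg·m⁶·s⁻⁸·A⁻²; right is m⁴·s⁻⁶·A⁻² — different.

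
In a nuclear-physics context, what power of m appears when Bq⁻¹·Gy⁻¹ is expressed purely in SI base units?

-2

Bq = 1/s = s⁻¹ (activity is decays per second).
So Bq⁻¹ = s.
Gy = J/kg (absorbed dose = energy per mass),
    = m²·s⁻².
So Gy⁻¹ = m⁻²·s².
Combining: Bq⁻¹·Gy⁻¹ = s · (m⁻²·s²) = m⁻²·s³.
The exponent of m is -2.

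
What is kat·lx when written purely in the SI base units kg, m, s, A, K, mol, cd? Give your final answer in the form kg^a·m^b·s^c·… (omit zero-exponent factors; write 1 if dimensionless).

m⁻²·s⁻¹·mol·cd

kat = mol/s = s⁻¹·mol (catalytic activity).
lx = lm/m² (illuminance = luminous flux per area),
    = m⁻²·cd.
Combining: kat·lx = (s⁻¹·mol) · (m⁻²·cd) = m⁻²·s⁻¹·mol·cd.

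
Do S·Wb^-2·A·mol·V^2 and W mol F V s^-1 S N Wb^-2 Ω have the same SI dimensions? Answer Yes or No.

No

Left side:
  S = 1/Ω (conductance is reciprocal resistance),
      = kg⁻¹·m⁻²·s³·A².
  Wb = V·s (flux: a volt is a weber per second),
      = kg·m²·s⁻²·A⁻¹.
  So Wb⁻² = kg⁻²·m⁻⁴·s⁴·A².
  V = W/A (potential = power per current),
      = kg·m²·s⁻³·A⁻¹.
  So V² = kg²·m⁴·s⁻⁶·A⁻².
  Combining: S·Wb⁻²·A·mol·V² = (kg⁻¹·m⁻²·s³·A²) · (kg⁻²·m⁻⁴·s⁴·A²) · A · mol · (kg²·m⁴·s⁻⁶·A⁻²) = kg⁻¹·m⁻²·s·A³·mol.
Right side:
  W = kg·m²·s⁻³.
  F = kg⁻¹·m⁻²·s⁴·A².
  V = kg·m²·s⁻³·A⁻¹.
  S = kg⁻¹·m⁻²·s³·A².
  N = kg·m·s⁻².
  Wb = kg·m²·s⁻²·A⁻¹.
  So Wb⁻² = kg⁻²·m⁻⁴·s⁴·A².
  Ω = kg·m²·s⁻³·A⁻².
  Combining: W·mol·F·V·s⁻¹·S·N·Wb⁻²·Ω = (kg·m²·s⁻³) · mol · (kg⁻¹·m⁻²·s⁴·A²) · (kg·m²·s⁻³·A⁻¹) · s⁻¹ · (kg⁻¹·m⁻²·s³·A²) · (kg·m·s⁻²) · (kg⁻²·m⁻⁴·s⁴·A²) · (kg·m²·s⁻³·A⁻²) = m⁻¹·s⁻¹·A³·mol.
Left is kg⁻¹·m⁻²·s·A³·mol; right is m⁻¹·s⁻¹·A³·mol — different.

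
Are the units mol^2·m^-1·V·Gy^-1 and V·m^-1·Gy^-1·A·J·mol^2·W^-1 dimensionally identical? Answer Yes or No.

Left side:
  V = W/A (potential = power per current),
      = kg·m²·s⁻³·A⁻¹.
  Gy = J/kg (absorbed dose = energy per mass),
      = m²·s⁻².
  So Gy⁻¹ = m⁻²·s².
  Combining: mol²·m⁻¹·V·Gy⁻¹ = mol² · m⁻¹ · (kg·m²·s⁻³·A⁻¹) · (m⁻²·s²) = kg·m⁻¹·s⁻¹·A⁻¹·mol².
Right side:
  V = kg·m²·s⁻³·A⁻¹.
  Gy = m²·s⁻².
  So Gy⁻¹ = m⁻²·s².
  J = kg·m²·s⁻².
  W = kg·m²·s⁻³.
  So W⁻¹ = kg⁻¹·m⁻²·s³.
  Combining: V·m⁻¹·Gy⁻¹·A·J·mol²·W⁻¹ = (kg·m²·s⁻³·A⁻¹) · m⁻¹ · (m⁻²·s²) · A · (kg·m²·s⁻²) · mol² · (kg⁻¹·m⁻²·s³) = kg·m⁻¹·mol².
Left is kg·m⁻¹·s⁻¹·A⁻¹·mol²; right is kg·m⁻¹·mol² — different.

No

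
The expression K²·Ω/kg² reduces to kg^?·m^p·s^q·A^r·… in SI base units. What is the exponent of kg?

Ω = kg·m²·s⁻³·A⁻².
Combining: kg⁻²·K²·Ω = kg⁻² · K² · (kg·m²·s⁻³·A⁻²) = kg⁻¹·m²·s⁻³·A⁻²·K².
The exponent of kg is -1.

-1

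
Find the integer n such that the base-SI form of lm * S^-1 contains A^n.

-2

lm = cd·sr = cd (luminous flux; sr is dimensionless).
S = 1/Ω (conductance is reciprocal resistance),
    = kg⁻¹·m⁻²·s³·A².
So S⁻¹ = kg·m²·s⁻³·A⁻².
Combining: lm·S⁻¹ = cd · (kg·m²·s⁻³·A⁻²) = kg·m²·s⁻³·A⁻²·cd.
The exponent of A is -2.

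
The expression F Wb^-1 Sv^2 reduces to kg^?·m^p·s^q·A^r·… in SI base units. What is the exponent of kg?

F = C/V (capacitance = charge per voltage),
    = A·s/(kg·m²·s⁻³·A⁻¹) (substituting C and V),
    = kg⁻¹·m⁻²·s⁴·A².
Wb = V·s (flux: a volt is a weber per second),
    = kg·m²·s⁻²·A⁻¹.
So Wb⁻¹ = kg⁻¹·m⁻²·s²·A.
Sv = J/kg (equivalent dose = energy per mass),
    = m²·s⁻².
So Sv² = m⁴·s⁻⁴.
Combining: F·Wb⁻¹·Sv² = (kg⁻¹·m⁻²·s⁴·A²) · (kg⁻¹·m⁻²·s²·A) · (m⁴·s⁻⁴) = kg⁻²·s²·A³.
The exponent of kg is -2.

-2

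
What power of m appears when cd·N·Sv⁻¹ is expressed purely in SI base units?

-1

N = kg·m/s² = kg·m·s⁻² (force = mass × acceleration).
Sv = J/kg (equivalent dose = energy per mass),
    = m²·s⁻².
So Sv⁻¹ = m⁻²·s².
Combining: cd·N·Sv⁻¹ = cd · (kg·m·s⁻²) · (m⁻²·s²) = kg·m⁻¹·cd.
The exponent of m is -1.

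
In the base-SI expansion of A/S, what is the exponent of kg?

1

S = kg⁻¹·m⁻²·s³·A².
So S⁻¹ = kg·m²·s⁻³·A⁻².
Combining: S⁻¹·A = (kg·m²·s⁻³·A⁻²) · A = kg·m²·s⁻³·A⁻¹.
The exponent of kg is 1.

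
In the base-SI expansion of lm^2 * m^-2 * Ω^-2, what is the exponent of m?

-6

lm = cd.
So lm² = cd².
Ω = kg·m²·s⁻³·A⁻².
So Ω⁻² = kg⁻²·m⁻⁴·s⁶·A⁴.
Combining: lm²·m⁻²·Ω⁻² = cd² · m⁻² · (kg⁻²·m⁻⁴·s⁶·A⁴) = kg⁻²·m⁻⁶·s⁶·A⁴·cd².
The exponent of m is -6.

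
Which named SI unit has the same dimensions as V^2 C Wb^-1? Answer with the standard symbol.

V = kg·m²·s⁻³·A⁻¹.
So V² = kg²·m⁴·s⁻⁶·A⁻².
C = s·A.
Wb = kg·m²·s⁻²·A⁻¹.
So Wb⁻¹ = kg⁻¹·m⁻²·s²·A.
Combining: V²·C·Wb⁻¹ = (kg²·m⁴·s⁻⁶·A⁻²) · (s·A) · (kg⁻¹·m⁻²·s²·A) = kg·m²·s⁻³.
kg·m²·s⁻³ is the base-SI form of the watt.

W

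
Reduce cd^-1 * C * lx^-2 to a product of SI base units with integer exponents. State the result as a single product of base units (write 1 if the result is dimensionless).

C = A·s = s·A (charge = current × time).
lx = lm/m² (illuminance = luminous flux per area),
    = m⁻²·cd.
So lx⁻² = m⁴·cd⁻².
Combining: cd⁻¹·C·lx⁻² = cd⁻¹ · (s·A) · (m⁴·cd⁻²) = m⁴·s·A·cd⁻³.

m⁴·s·A·cd⁻³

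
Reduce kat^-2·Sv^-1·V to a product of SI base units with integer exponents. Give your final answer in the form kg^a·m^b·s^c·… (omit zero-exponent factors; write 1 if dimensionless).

kg·s·A⁻¹·mol⁻²

kat = mol/s = s⁻¹·mol (catalytic activity).
So kat⁻² = s²·mol⁻².
Sv = J/kg (equivalent dose = energy per mass),
    = m²·s⁻².
So Sv⁻¹ = m⁻²·s².
V = W/A (potential = power per current),
    = kg·m²·s⁻³·A⁻¹.
Combining: kat⁻²·Sv⁻¹·V = (s²·mol⁻²) · (m⁻²·s²) · (kg·m²·s⁻³·A⁻¹) = kg·s·A⁻¹·mol⁻².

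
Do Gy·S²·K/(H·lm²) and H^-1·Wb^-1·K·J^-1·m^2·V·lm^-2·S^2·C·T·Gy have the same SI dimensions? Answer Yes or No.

Yes

Left side:
  Gy = m²·s⁻².
  S = kg⁻¹·m⁻²·s³·A².
  So S² = kg⁻²·m⁻⁴·s⁶·A⁴.
  H = kg·m²·s⁻²·A⁻².
  So H⁻¹ = kg⁻¹·m⁻²·s²·A².
  lm = cd.
  So lm⁻² = cd⁻².
  Combining: Gy·S²·K·H⁻¹·lm⁻² = (m²·s⁻²) · (kg⁻²·m⁻⁴·s⁶·A⁴) · K · (kg⁻¹·m⁻²·s²·A²) · cd⁻² = kg⁻³·m⁻⁴·s⁶·A⁶·K·cd⁻².
Right side:
  H = kg·m²·s⁻²·A⁻².
  So H⁻¹ = kg⁻¹·m⁻²·s²·A².
  Wb = kg·m²·s⁻²·A⁻¹.
  So Wb⁻¹ = kg⁻¹·m⁻²·s²·A.
  J = kg·m²·s⁻².
  So J⁻¹ = kg⁻¹·m⁻²·s².
  V = kg·m²·s⁻³·A⁻¹.
  lm = cd.
  So lm⁻² = cd⁻².
  S = kg⁻¹·m⁻²·s³·A².
  So S² = kg⁻²·m⁻⁴·s⁶·A⁴.
  C = s·A.
  T = kg·s⁻²·A⁻¹.
  Gy = m²·s⁻².
  Combining: H⁻¹·Wb⁻¹·K·J⁻¹·m²·V·lm⁻²·S²·C·T·Gy = (kg⁻¹·m⁻²·s²·A²) · (kg⁻¹·m⁻²·s²·A) · K · (kg⁻¹·m⁻²·s²) · m² · (kg·m²·s⁻³·A⁻¹) · cd⁻² · (kg⁻²·m⁻⁴·s⁶·A⁴) · (s·A) · (kg·s⁻²·A⁻¹) · (m²·s⁻²) = kg⁻³·m⁻⁴·s⁶·A⁶·K·cd⁻².
Both reduce to kg⁻³·m⁻⁴·s⁶·A⁶·K·cd⁻².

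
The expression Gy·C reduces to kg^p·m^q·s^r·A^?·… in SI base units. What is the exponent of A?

1

Gy = J/kg (absorbed dose = energy per mass),
    = m²·s⁻².
C = A·s = s·A (charge = current × time).
Combining: Gy·C = (m²·s⁻²) · (s·A) = m²·s⁻¹·A.
The exponent of A is 1.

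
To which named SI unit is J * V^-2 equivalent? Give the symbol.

F

J = kg·m²·s⁻².
V = kg·m²·s⁻³·A⁻¹.
So V⁻² = kg⁻²·m⁻⁴·s⁶·A².
Combining: J·V⁻² = (kg·m²·s⁻²) · (kg⁻²·m⁻⁴·s⁶·A²) = kg⁻¹·m⁻²·s⁴·A².
kg⁻¹·m⁻²·s⁴·A² is the base-SI form of the farad.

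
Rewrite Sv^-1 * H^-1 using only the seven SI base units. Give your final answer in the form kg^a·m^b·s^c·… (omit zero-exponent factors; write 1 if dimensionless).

Sv = m²·s⁻².
So Sv⁻¹ = m⁻²·s².
H = kg·m²·s⁻²·A⁻².
So H⁻¹ = kg⁻¹·m⁻²·s²·A².
Combining: Sv⁻¹·H⁻¹ = (m⁻²·s²) · (kg⁻¹·m⁻²·s²·A²) = kg⁻¹·m⁻⁴·s⁴·A².

kg⁻¹·m⁻⁴·s⁴·A²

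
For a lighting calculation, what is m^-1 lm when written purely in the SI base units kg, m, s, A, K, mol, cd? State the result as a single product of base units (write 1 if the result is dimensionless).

m⁻¹·cd

lm = cd·sr = cd (luminous flux; sr is dimensionless).
Combining: m⁻¹·lm = m⁻¹ · cd = m⁻¹·cd.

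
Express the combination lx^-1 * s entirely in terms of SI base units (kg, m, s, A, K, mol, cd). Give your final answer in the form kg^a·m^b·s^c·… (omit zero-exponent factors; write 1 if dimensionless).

lx = lm/m² (illuminance = luminous flux per area),
    = m⁻²·cd.
So lx⁻¹ = m²·cd⁻¹.
Combining: lx⁻¹·s = (m²·cd⁻¹) · s = m²·s·cd⁻¹.

m²·s·cd⁻¹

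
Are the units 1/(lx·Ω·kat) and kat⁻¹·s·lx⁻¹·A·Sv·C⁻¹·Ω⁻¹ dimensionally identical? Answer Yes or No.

Left side:
  lx = m⁻²·cd.
  So lx⁻¹ = m²·cd⁻¹.
  Ω = kg·m²·s⁻³·A⁻².
  So Ω⁻¹ = kg⁻¹·m⁻²·s³·A².
  kat = s⁻¹·mol.
  So kat⁻¹ = s·mol⁻¹.
  Combining: lx⁻¹·Ω⁻¹·kat⁻¹ = (m²·cd⁻¹) · (kg⁻¹·m⁻²·s³·A²) · (s·mol⁻¹) = kg⁻¹·s⁴·A²·mol⁻¹·cd⁻¹.
Right side:
  kat = mol/s = s⁻¹·mol (catalytic activity).
  So kat⁻¹ = s·mol⁻¹.
  lx = lm/m² (illuminance = luminous flux per area),
      = m⁻²·cd.
  So lx⁻¹ = m²·cd⁻¹.
  Sv = J/kg (equivalent dose = energy per mass),
      = m²·s⁻².
  C = A·s = s·A (charge = current × time).
  So C⁻¹ = s⁻¹·A⁻¹.
  Ω = V/A (resistance = voltage per current),
      = kg·m²·s⁻³·A⁻².
  So Ω⁻¹ = kg⁻¹·m⁻²·s³·A².
  Combining: kat⁻¹·s·lx⁻¹·A·Sv·C⁻¹·Ω⁻¹ = (s·mol⁻¹) · s · (m²·cd⁻¹) · A · (m²·s⁻²) · (s⁻¹·A⁻¹) · (kg⁻¹·m⁻²·s³·A²) = kg⁻¹·m²·s²·A²·mol⁻¹·cd⁻¹.
Left is kg⁻¹·s⁴·A²·mol⁻¹·cd⁻¹; right is kg⁻¹·m²·s²·A²·mol⁻¹·cd⁻¹ — different.

No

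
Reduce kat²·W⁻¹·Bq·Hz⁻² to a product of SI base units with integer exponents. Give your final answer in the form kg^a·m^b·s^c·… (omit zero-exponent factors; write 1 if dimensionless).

kat = s⁻¹·mol.
So kat² = s⁻²·mol².
W = kg·m²·s⁻³.
So W⁻¹ = kg⁻¹·m⁻²·s³.
Bq = s⁻¹.
Hz = s⁻¹.
So Hz⁻² = s².
Combining: kat²·W⁻¹·Bq·Hz⁻² = (s⁻²·mol²) · (kg⁻¹·m⁻²·s³) · s⁻¹ · s² = kg⁻¹·m⁻²·s²·mol².

kg⁻¹·m⁻²·s²·mol²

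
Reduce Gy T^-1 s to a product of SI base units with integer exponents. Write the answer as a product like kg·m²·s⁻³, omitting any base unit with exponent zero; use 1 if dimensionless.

Gy = m²·s⁻².
T = kg·s⁻²·A⁻¹.
So T⁻¹ = kg⁻¹·s²·A.
Combining: Gy·T⁻¹·s = (m²·s⁻²) · (kg⁻¹·s²·A) · s = kg⁻¹·m²·s·A.

kg⁻¹·m²·s·A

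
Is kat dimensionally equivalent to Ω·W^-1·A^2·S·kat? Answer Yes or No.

Left side:
  kat = s⁻¹·mol.
Right side:
  Ω = V/A (resistance = voltage per current),
      = kg·m²·s⁻³·A⁻².
  W = J/s (power = energy per time),
      = kg·m²·s⁻³.
  So W⁻¹ = kg⁻¹·m⁻²·s³.
  S = 1/Ω (conductance is reciprocal resistance),
      = kg⁻¹·m⁻²·s³·A².
  kat = mol/s = s⁻¹·mol (catalytic activity).
  Combining: Ω·W⁻¹·A²·S·kat = (kg·m²·s⁻³·A⁻²) · (kg⁻¹·m⁻²·s³) · A² · (kg⁻¹·m⁻²·s³·A²) · (s⁻¹·mol) = kg⁻¹·m⁻²·s²·A²·mol.
Left is s⁻¹·mol; right is kg⁻¹·m⁻²·s²·A²·mol — different.

No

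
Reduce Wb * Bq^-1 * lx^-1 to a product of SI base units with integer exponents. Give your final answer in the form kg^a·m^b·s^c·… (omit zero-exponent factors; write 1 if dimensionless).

kg·m⁴·s⁻¹·A⁻¹·cd⁻¹

Wb = V·s (flux: a volt is a weber per second),
    = kg·m²·s⁻²·A⁻¹.
Bq = 1/s = s⁻¹ (activity is decays per second).
So Bq⁻¹ = s.
lx = lm/m² (illuminance = luminous flux per area),
    = m⁻²·cd.
So lx⁻¹ = m²·cd⁻¹.
Combining: Wb·Bq⁻¹·lx⁻¹ = (kg·m²·s⁻²·A⁻¹) · s · (m²·cd⁻¹) = kg·m⁴·s⁻¹·A⁻¹·cd⁻¹.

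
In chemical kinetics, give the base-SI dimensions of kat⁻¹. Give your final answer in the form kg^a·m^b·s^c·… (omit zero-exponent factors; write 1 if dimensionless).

s·mol⁻¹

kat = mol/s = s⁻¹·mol (catalytic activity).
So kat⁻¹ = s·mol⁻¹.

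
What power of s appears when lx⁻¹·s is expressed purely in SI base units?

1

lx = m⁻²·cd.
So lx⁻¹ = m²·cd⁻¹.
Combining: lx⁻¹·s = (m²·cd⁻¹) · s = m²·s·cd⁻¹.
The exponent of s is 1.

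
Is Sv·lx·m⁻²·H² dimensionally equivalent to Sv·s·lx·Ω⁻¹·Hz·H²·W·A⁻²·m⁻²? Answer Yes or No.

Left side:
  Sv = J/kg (equivalent dose = energy per mass),
      = m²·s⁻².
  lx = lm/m² (illuminance = luminous flux per area),
      = m⁻²·cd.
  H = Wb/A (inductance = flux per current),
      = kg·m²·s⁻²·A⁻².
  So H² = kg²·m⁴·s⁻⁴·A⁻⁴.
  Combining: Sv·lx·m⁻²·H² = (m²·s⁻²) · (m⁻²·cd) · m⁻² · (kg²·m⁴·s⁻⁴·A⁻⁴) = kg²·m²·s⁻⁶·A⁻⁴·cd.
Right side:
  Sv = m²·s⁻².
  lx = m⁻²·cd.
  Ω = kg·m²·s⁻³·A⁻².
  So Ω⁻¹ = kg⁻¹·m⁻²·s³·A².
  Hz = s⁻¹.
  H = kg·m²·s⁻²·A⁻².
  So H² = kg²·m⁴·s⁻⁴·A⁻⁴.
  W = kg·m²·s⁻³.
  Combining: Sv·s·lx·Ω⁻¹·Hz·H²·W·A⁻²·m⁻² = (m²·s⁻²) · s · (m⁻²·cd) · (kg⁻¹·m⁻²·s³·A²) · s⁻¹ · (kg²·m⁴·s⁻⁴·A⁻⁴) · (kg·m²·s⁻³) · A⁻² · m⁻² = kg²·m²·s⁻⁶·A⁻⁴·cd.
Both reduce to kg²·m²·s⁻⁶·A⁻⁴·cd.

Yes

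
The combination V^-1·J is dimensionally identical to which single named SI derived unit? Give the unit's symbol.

C

V = W/A (potential = power per current),
    = kg·m²·s⁻³·A⁻¹.
So V⁻¹ = kg⁻¹·m⁻²·s³·A.
J = N·m (work = force × distance),
    = kg·m²·s⁻².
Combining: V⁻¹·J = (kg⁻¹·m⁻²·s³·A) · (kg·m²·s⁻²) = s·A.
s·A is the base-SI form of the coulomb.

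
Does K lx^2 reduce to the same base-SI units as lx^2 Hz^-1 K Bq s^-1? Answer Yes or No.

Left side:
  lx = m⁻²·cd.
  So lx² = m⁻⁴·cd².
  Combining: K·lx² = K · (m⁻⁴·cd²) = m⁻⁴·K·cd².
Right side:
  lx = m⁻²·cd.
  So lx² = m⁻⁴·cd².
  Hz = s⁻¹.
  So Hz⁻¹ = s.
  Bq = s⁻¹.
  Combining: lx²·Hz⁻¹·K·Bq·s⁻¹ = (m⁻⁴·cd²) · s · K · s⁻¹ · s⁻¹ = m⁻⁴·s⁻¹·K·cd².
Left is m⁻⁴·K·cd²; right is m⁻⁴·s⁻¹·K·cd² — different.

No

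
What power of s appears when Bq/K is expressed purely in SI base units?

-1

Bq = 1/s = s⁻¹ (activity is decays per second).
Combining: Bq·K⁻¹ = s⁻¹ · K⁻¹ = s⁻¹·K⁻¹.
The exponent of s is -1.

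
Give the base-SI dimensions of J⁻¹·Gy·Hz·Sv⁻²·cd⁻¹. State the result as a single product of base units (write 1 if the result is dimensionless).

kg⁻¹·m⁻⁴·s³·cd⁻¹

J = kg·m²·s⁻².
So J⁻¹ = kg⁻¹·m⁻²·s².
Gy = m²·s⁻².
Hz = s⁻¹.
Sv = m²·s⁻².
So Sv⁻² = m⁻⁴·s⁴.
Combining: J⁻¹·Gy·Hz·Sv⁻²·cd⁻¹ = (kg⁻¹·m⁻²·s²) · (m²·s⁻²) · s⁻¹ · (m⁻⁴·s⁴) · cd⁻¹ = kg⁻¹·m⁻⁴·s³·cd⁻¹.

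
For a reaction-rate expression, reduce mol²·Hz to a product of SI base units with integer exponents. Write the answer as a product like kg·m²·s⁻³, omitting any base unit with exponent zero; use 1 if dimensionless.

s⁻¹·mol²

Hz = 1/s = s⁻¹ (frequency is cycles per second).
Combining: mol²·Hz = mol² · s⁻¹ = s⁻¹·mol².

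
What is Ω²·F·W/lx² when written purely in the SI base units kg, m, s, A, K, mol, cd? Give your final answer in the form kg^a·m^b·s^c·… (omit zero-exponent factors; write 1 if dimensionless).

kg²·m⁸·s⁻⁵·A⁻²·cd⁻²

Ω = V/A (resistance = voltage per current),
    = kg·m²·s⁻³·A⁻².
So Ω² = kg²·m⁴·s⁻⁶·A⁻⁴.
F = C/V (capacitance = charge per voltage),
    = A·s/(kg·m²·s⁻³·A⁻¹) (substituting C and V),
    = kg⁻¹·m⁻²·s⁴·A².
lx = lm/m² (illuminance = luminous flux per area),
    = m⁻²·cd.
So lx⁻² = m⁴·cd⁻².
W = J/s (power = energy per time),
    = kg·m²·s⁻³.
Combining: Ω²·F·lx⁻²·W = (kg²·m⁴·s⁻⁶·A⁻⁴) · (kg⁻¹·m⁻²·s⁴·A²) · (m⁴·cd⁻²) · (kg·m²·s⁻³) = kg²·m⁸·s⁻⁵·A⁻²·cd⁻².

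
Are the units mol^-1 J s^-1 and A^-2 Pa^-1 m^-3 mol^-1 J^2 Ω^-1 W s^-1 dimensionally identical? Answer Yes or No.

Yes

Left side:
  J = N·m (work = force × distance),
      = kg·m²·s⁻².
  Combining: mol⁻¹·J·s⁻¹ = mol⁻¹ · (kg·m²·s⁻²) · s⁻¹ = kg·m²·s⁻³·mol⁻¹.
Right side:
  Pa = kg·m⁻¹·s⁻².
  So Pa⁻¹ = kg⁻¹·m·s².
  J = kg·m²·s⁻².
  So J² = kg²·m⁴·s⁻⁴.
  Ω = kg·m²·s⁻³·A⁻².
  So Ω⁻¹ = kg⁻¹·m⁻²·s³·A².
  W = kg·m²·s⁻³.
  Combining: A⁻²·Pa⁻¹·m⁻³·mol⁻¹·J²·Ω⁻¹·W·s⁻¹ = A⁻² · (kg⁻¹·m·s²) · m⁻³ · mol⁻¹ · (kg²·m⁴·s⁻⁴) · (kg⁻¹·m⁻²·s³·A²) · (kg·m²·s⁻³) · s⁻¹ = kg·m²·s⁻³·mol⁻¹.
Both reduce to kg·m²·s⁻³·mol⁻¹.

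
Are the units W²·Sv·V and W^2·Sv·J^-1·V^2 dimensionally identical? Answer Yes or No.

No

Left side:
  W = kg·m²·s⁻³.
  So W² = kg²·m⁴·s⁻⁶.
  Sv = m²·s⁻².
  V = kg·m²·s⁻³·A⁻¹.
  Combining: W²·Sv·V = (kg²·m⁴·s⁻⁶) · (m²·s⁻²) · (kg·m²·s⁻³·A⁻¹) = kg³·m⁸·s⁻¹¹·A⁻¹.
Right side:
  W = J/s (power = energy per time),
      = kg·m²·s⁻³.
  So W² = kg²·m⁴·s⁻⁶.
  Sv = J/kg (equivalent dose = energy per mass),
      = m²·s⁻².
  J = N·m (work = force × distance),
      = kg·m²·s⁻².
  So J⁻¹ = kg⁻¹·m⁻²·s².
  V = W/A (potential = power per current),
      = kg·m²·s⁻³·A⁻¹.
  So V² = kg²·m⁴·s⁻⁶·A⁻².
  Combining: W²·Sv·J⁻¹·V² = (kg²·m⁴·s⁻⁶) · (m²·s⁻²) · (kg⁻¹·m⁻²·s²) · (kg²·m⁴·s⁻⁶·A⁻²) = kg³·m⁸·s⁻¹²·A⁻².
Left is kg³·m⁸·s⁻¹¹·A⁻¹; right is kg³·m⁸·s⁻¹²·A⁻² — different.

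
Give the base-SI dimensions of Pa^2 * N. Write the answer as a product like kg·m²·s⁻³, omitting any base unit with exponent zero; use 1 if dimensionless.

Pa = N/m² (pressure = force per area),
    = kg·m⁻¹·s⁻².
So Pa² = kg²·m⁻²·s⁻⁴.
N = kg·m/s² = kg·m·s⁻² (force = mass × acceleration).
Combining: Pa²·N = (kg²·m⁻²·s⁻⁴) · (kg·m·s⁻²) = kg³·m⁻¹·s⁻⁶.

kg³·m⁻¹·s⁻⁶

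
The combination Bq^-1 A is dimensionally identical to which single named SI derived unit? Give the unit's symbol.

C

Bq = 1/s = s⁻¹ (activity is decays per second).
So Bq⁻¹ = s.
Combining: Bq⁻¹·A = s · A = s·A.
s·A is the base-SI form of the coulomb.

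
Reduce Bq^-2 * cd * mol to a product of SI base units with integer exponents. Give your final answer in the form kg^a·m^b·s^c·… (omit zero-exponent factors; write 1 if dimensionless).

s²·mol·cd

Bq = 1/s = s⁻¹ (activity is decays per second).
So Bq⁻² = s².
Combining: Bq⁻²·cd·mol = s² · cd · mol = s²·mol·cd.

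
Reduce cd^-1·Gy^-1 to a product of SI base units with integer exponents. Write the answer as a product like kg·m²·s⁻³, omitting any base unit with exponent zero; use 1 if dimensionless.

Gy = J/kg (absorbed dose = energy per mass),
    = m²·s⁻².
So Gy⁻¹ = m⁻²·s².
Combining: cd⁻¹·Gy⁻¹ = cd⁻¹ · (m⁻²·s²) = m⁻²·s²·cd⁻¹.

m⁻²·s²·cd⁻¹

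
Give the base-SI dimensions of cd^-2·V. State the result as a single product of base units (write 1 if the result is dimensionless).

kg·m²·s⁻³·A⁻¹·cd⁻²

V = W/A (potential = power per current),
    = kg·m²·s⁻³·A⁻¹.
Combining: cd⁻²·V = cd⁻² · (kg·m²·s⁻³·A⁻¹) = kg·m²·s⁻³·A⁻¹·cd⁻².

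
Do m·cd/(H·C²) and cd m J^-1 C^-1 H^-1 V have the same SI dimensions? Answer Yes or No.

Left side:
  H = kg·m²·s⁻²·A⁻².
  So H⁻¹ = kg⁻¹·m⁻²·s²·A².
  C = s·A.
  So C⁻² = s⁻²·A⁻².
  Combining: H⁻¹·C⁻²·m·cd = (kg⁻¹·m⁻²·s²·A²) · (s⁻²·A⁻²) · m · cd = kg⁻¹·m⁻¹·cd.
Right side:
  J = kg·m²·s⁻².
  So J⁻¹ = kg⁻¹·m⁻²·s².
  C = s·A.
  So C⁻¹ = s⁻¹·A⁻¹.
  H = kg·m²·s⁻²·A⁻².
  So H⁻¹ = kg⁻¹·m⁻²·s²·A².
  V = kg·m²·s⁻³·A⁻¹.
  Combining: cd·m·J⁻¹·C⁻¹·H⁻¹·V = cd · m · (kg⁻¹·m⁻²·s²) · (s⁻¹·A⁻¹) · (kg⁻¹·m⁻²·s²·A²) · (kg·m²·s⁻³·A⁻¹) = kg⁻¹·m⁻¹·cd.
Both reduce to kg⁻¹·m⁻¹·cd.

Yes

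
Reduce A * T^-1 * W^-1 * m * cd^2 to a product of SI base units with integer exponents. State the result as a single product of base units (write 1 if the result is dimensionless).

kg⁻²·m⁻¹·s⁵·A²·cd²

T = Wb/m² (flux density = flux per area),
    = kg·s⁻²·A⁻¹.
So T⁻¹ = kg⁻¹·s²·A.
W = J/s (power = energy per time),
    = kg·m²·s⁻³.
So W⁻¹ = kg⁻¹·m⁻²·s³.
Combining: A·T⁻¹·W⁻¹·m·cd² = A · (kg⁻¹·s²·A) · (kg⁻¹·m⁻²·s³) · m · cd² = kg⁻²·m⁻¹·s⁵·A²·cd².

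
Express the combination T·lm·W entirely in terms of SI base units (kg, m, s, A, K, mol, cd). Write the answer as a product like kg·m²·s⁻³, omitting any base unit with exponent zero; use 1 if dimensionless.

kg²·m²·s⁻⁵·A⁻¹·cd

T = kg·s⁻²·A⁻¹.
lm = cd.
W = kg·m²·s⁻³.
Combining: T·lm·W = (kg·s⁻²·A⁻¹) · cd · (kg·m²·s⁻³) = kg²·m²·s⁻⁵·A⁻¹·cd.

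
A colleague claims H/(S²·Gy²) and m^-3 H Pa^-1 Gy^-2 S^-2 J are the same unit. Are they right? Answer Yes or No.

Left side:
  S = 1/Ω (conductance is reciprocal resistance),
      = kg⁻¹·m⁻²·s³·A².
  So S⁻² = kg²·m⁴·s⁻⁶·A⁻⁴.
  H = Wb/A (inductance = flux per current),
      = kg·m²·s⁻²·A⁻².
  Gy = J/kg (absorbed dose = energy per mass),
      = m²·s⁻².
  So Gy⁻² = m⁻⁴·s⁴.
  Combining: S⁻²·H·Gy⁻² = (kg²·m⁴·s⁻⁶·A⁻⁴) · (kg·m²·s⁻²·A⁻²) · (m⁻⁴·s⁴) = kg³·m²·s⁻⁴·A⁻⁶.
Right side:
  H = Wb/A (inductance = flux per current),
      = kg·m²·s⁻²·A⁻².
  Pa = N/m² (pressure = force per area),
      = kg·m⁻¹·s⁻².
  So Pa⁻¹ = kg⁻¹·m·s².
  Gy = J/kg (absorbed dose = energy per mass),
      = m²·s⁻².
  So Gy⁻² = m⁻⁴·s⁴.
  S = 1/Ω (conductance is reciprocal resistance),
      = kg⁻¹·m⁻²·s³·A².
  So S⁻² = kg²·m⁴·s⁻⁶·A⁻⁴.
  J = N·m (work = force × distance),
      = kg·m²·s⁻².
  Combining: m⁻³·H·Pa⁻¹·Gy⁻²·S⁻²·J = m⁻³ · (kg·m²·s⁻²·A⁻²) · (kg⁻¹·m·s²) · (m⁻⁴·s⁴) · (kg²·m⁴·s⁻⁶·A⁻⁴) · (kg·m²·s⁻²) = kg³·m²·s⁻⁴·A⁻⁶.
Both reduce to kg³·m²·s⁻⁴·A⁻⁶.

Yes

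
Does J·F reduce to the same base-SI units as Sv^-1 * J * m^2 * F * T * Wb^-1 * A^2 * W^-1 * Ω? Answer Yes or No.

No

Left side:
  J = N·m (work = force × distance),
      = kg·m²·s⁻².
  F = C/V (capacitance = charge per voltage),
      = A·s/(kg·m²·s⁻³·A⁻¹) (substituting C and V),
      = kg⁻¹·m⁻²·s⁴·A².
  Combining: J·F = (kg·m²·s⁻²) · (kg⁻¹·m⁻²·s⁴·A²) = s²·A².
Right side:
  Sv = J/kg (equivalent dose = energy per mass),
      = m²·s⁻².
  So Sv⁻¹ = m⁻²·s².
  J = N·m (work = force × distance),
      = kg·m²·s⁻².
  F = C/V (capacitance = charge per voltage),
      = A·s/(kg·m²·s⁻³·A⁻¹) (substituting C and V),
      = kg⁻¹·m⁻²·s⁴·A².
  T = Wb/m² (flux density = flux per area),
      = kg·s⁻²·A⁻¹.
  Wb = V·s (flux: a volt is a weber per second),
      = kg·m²·s⁻²·A⁻¹.
  So Wb⁻¹ = kg⁻¹·m⁻²·s²·A.
  W = J/s (power = energy per time),
      = kg·m²·s⁻³.
  So W⁻¹ = kg⁻¹·m⁻²·s³.
  Ω = V/A (resistance = voltage per current),
      = kg·m²·s⁻³·A⁻².
  Combining: Sv⁻¹·J·m²·F·T·Wb⁻¹·A²·W⁻¹·Ω = (m⁻²·s²) · (kg·m²·s⁻²) · m² · (kg⁻¹·m⁻²·s⁴·A²) · (kg·s⁻²·A⁻¹) · (kg⁻¹·m⁻²·s²·A) · A² · (kg⁻¹·m⁻²·s³) · (kg·m²·s⁻³·A⁻²) = m⁻²·s⁴·A².
Left is s²·A²; right is m⁻²·s⁴·A² — different.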